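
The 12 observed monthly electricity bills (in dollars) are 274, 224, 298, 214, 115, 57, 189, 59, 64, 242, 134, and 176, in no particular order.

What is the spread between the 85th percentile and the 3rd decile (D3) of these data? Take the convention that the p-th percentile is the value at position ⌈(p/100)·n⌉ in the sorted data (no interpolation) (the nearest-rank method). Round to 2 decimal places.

159.00

Sorted: 57, 59, 64, 115, 134, 176, 189, 214, 224, 242, 274, 298.
n = 12.
P30: rank ⌈30/100·12⌉ = 4 → 115.
P85: rank ⌈85/100·12⌉ = 11 → 274.
Difference: 274 − 115 = 159.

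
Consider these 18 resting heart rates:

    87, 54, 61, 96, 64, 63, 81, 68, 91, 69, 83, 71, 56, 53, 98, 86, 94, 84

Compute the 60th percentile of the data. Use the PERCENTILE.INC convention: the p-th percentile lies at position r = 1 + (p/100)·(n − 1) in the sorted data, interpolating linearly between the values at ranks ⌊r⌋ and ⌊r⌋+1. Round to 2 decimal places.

Sorted: 53, 54, 56, 61, 63, 64, 68, 69, 71, 81, 83, 84, 86, 87, 91, 94, 96, 98.
n = 18.
r = 1 + (60/100)·(18 − 1) = 1 + 10.2 = 11.2.
Rank 11 is 83 and rank 12 is 84.
Interpolate: 83 + 0.2·(84 − 83) = 83 + 0.2·1 = 83.2.

83.20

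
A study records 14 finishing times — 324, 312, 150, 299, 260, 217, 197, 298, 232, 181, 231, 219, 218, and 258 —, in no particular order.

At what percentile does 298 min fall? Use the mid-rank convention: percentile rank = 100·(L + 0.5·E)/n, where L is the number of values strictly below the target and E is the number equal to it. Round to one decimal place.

75.0

Sorted: 150, 181, 197, 217, 218, 219, 231, 232, 258, 260, 298, 299, 312, 324.
Count below 298: L = 10; count equal: E = 1; n = 14.
Percentile rank = 100·(10 + 0.5·1)/14 = 100·10.5/14 = 75.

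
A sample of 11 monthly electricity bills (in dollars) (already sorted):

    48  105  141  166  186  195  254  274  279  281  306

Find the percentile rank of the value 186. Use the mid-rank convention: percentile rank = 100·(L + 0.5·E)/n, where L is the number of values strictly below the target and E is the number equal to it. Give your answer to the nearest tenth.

40.9

Count below 186: L = 4; count equal: E = 1; n = 11.
Percentile rank = 100·(4 + 0.5·1)/11 = 100·4.5/11 = 40.91.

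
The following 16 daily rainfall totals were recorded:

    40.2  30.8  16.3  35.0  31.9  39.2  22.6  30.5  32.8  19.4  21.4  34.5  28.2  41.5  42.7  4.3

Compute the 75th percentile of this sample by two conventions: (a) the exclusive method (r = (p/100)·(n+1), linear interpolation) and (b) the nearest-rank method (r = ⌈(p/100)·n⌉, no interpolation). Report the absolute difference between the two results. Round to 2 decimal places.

Sorted: 4.3, 16.3, 19.4, 21.4, 22.6, 28.2, 30.5, 30.8, 31.9, 32.8, 34.5, 35.0, 39.2, 40.2, 41.5, 42.7.
n = 16.
(a) r = 12.75; between ranks 12 (35.0) and 13 (39.2): 38.15.
(b) the nearest-rank method: rank 12 → 35.
|38.15 − 35| = 3.15.

3.15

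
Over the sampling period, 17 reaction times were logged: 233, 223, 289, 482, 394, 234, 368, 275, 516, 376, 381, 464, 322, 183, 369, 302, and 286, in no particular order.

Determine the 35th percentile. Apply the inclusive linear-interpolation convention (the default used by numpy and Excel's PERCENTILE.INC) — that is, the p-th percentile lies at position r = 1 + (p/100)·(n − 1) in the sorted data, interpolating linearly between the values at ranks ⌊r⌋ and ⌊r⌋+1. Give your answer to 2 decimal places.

287.80

Sorted: 183, 223, 233, 234, 275, 286, 289, 302, 322, 368, 369, 376, 381, 394, 464, 482, 516.
n = 17.
r = 1 + (35/100)·(17 − 1) = 1 + 5.6 = 6.6.
Rank 6 is 286 and rank 7 is 289.
Interpolate: 286 + 0.6·(289 − 286) = 286 + 0.6·3 = 287.8.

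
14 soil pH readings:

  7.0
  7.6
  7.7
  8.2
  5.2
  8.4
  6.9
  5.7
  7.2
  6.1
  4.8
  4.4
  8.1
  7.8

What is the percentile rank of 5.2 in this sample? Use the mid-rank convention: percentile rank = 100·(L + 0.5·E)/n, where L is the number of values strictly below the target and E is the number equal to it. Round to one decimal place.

Sorted: 4.4, 4.8, 5.2, 5.7, 6.1, 6.9, 7.0, 7.2, 7.6, 7.7, 7.8, 8.1, 8.2, 8.4.
Count below 5.2: L = 2; count equal: E = 1; n = 14.
Percentile rank = 100·(2 + 0.5·1)/14 = 100·2.5/14 = 17.86.

17.9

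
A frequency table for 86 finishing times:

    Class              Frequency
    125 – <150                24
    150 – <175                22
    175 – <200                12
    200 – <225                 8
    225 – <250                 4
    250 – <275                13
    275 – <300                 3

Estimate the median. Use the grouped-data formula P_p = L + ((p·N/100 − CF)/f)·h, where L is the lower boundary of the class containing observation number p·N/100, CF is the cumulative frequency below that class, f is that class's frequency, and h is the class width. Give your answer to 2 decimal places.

N = 86; target position k = 50/100 · 86 = 43.
Cumulative frequencies: 24, 46, 58, 66, 70, 83, 86.
Observation 43 falls in the class 150 – <175.
L = 150, CF = 24, f = 22, h = 25.
P50 = 150 + ((43 − 24)/22)·25 = 150 + 21.5909 = 171.591.

171.59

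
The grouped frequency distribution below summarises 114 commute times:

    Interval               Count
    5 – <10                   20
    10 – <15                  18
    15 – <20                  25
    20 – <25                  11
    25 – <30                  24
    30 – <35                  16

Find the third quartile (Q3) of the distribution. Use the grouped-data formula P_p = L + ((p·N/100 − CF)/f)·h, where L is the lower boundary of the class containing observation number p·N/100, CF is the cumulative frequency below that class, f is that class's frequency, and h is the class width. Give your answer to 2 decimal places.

27.40

N = 114; target position k = 75/100 · 114 = 85.5.
Cumulative frequencies: 20, 38, 63, 74, 98, 114.
Observation 85.5 falls in the class 25 – <30.
L = 25, CF = 74, f = 24, h = 5.
P75 = 25 + ((85.5 − 74)/24)·5 = 25 + 2.39583 = 27.3958.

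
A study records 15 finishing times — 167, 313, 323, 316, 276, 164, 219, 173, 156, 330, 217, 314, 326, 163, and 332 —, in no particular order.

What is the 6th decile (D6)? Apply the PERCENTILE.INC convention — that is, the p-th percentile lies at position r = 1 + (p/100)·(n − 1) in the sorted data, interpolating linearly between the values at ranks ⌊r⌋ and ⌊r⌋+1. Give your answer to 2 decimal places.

Sorted: 156, 163, 164, 167, 173, 217, 219, 276, 313, 314, 316, 323, 326, 330, 332.
n = 15.
r = 1 + (60/100)·(15 − 1) = 1 + 8.4 = 9.4.
Rank 9 is 313 and rank 10 is 314.
Interpolate: 313 + 0.4·(314 − 313) = 313 + 0.4·1 = 313.4.

313.40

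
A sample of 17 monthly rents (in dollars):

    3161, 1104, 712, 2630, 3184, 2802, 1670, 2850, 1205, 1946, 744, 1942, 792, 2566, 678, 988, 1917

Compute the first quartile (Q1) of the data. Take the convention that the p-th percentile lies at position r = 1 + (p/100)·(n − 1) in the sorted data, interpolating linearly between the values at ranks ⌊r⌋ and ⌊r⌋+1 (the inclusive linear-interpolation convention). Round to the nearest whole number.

988

Sorted: 678, 712, 744, 792, 988, 1104, 1205, 1670, 1917, 1942, 1946, 2566, 2630, 2802, 2850, 3161, 3184.
n = 17.
r = 1 + (25/100)·(17 − 1) = 1 + 4 = 5.
r is an integer, so P25 is the value at rank 5: 988.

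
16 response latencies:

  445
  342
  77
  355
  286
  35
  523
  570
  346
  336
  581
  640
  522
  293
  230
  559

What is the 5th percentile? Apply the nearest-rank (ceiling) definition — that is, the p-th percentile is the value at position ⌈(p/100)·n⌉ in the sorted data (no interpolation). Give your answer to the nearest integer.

35

Sorted: 35, 77, 230, 286, 293, 336, 342, 346, 355, 445, 522, 523, 559, 570, 581, 640.
n = 16.
Position = ⌈5/100 · 16⌉ = ⌈0.8⌉ = 1.
The value at rank 1 is 35.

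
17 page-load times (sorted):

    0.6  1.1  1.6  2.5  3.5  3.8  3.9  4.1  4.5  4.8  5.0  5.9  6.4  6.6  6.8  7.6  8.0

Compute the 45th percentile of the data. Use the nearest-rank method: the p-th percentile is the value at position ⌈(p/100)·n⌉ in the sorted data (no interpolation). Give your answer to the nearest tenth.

n = 17.
Position = ⌈45/100 · 17⌉ = ⌈7.65⌉ = 8.
The value at rank 8 is 4.1.

4.1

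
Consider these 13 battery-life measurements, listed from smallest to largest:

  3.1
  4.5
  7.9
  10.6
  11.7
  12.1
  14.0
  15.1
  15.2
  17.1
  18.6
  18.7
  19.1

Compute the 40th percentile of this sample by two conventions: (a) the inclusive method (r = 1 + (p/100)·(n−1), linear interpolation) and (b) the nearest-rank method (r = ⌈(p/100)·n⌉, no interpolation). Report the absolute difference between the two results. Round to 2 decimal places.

0.08

n = 13.
(a) r = 5.8; between ranks 5 (11.7) and 6 (12.1): 12.02.
(b) the nearest-rank method: rank 6 → 12.1.
|12.02 − 12.1| = 0.08.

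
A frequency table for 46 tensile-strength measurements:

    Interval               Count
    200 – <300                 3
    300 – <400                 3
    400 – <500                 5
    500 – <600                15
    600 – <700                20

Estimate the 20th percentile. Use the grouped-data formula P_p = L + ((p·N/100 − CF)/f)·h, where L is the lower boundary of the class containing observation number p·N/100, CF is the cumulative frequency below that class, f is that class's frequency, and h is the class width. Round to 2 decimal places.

464.00

N = 46; target position k = 20/100 · 46 = 9.2.
Cumulative frequencies: 3, 6, 11, 26, 46.
Observation 9.2 falls in the class 400 – <500.
L = 400, CF = 6, f = 5, h = 100.
P20 = 400 + ((9.2 − 6)/5)·100 = 400 + 64 = 464.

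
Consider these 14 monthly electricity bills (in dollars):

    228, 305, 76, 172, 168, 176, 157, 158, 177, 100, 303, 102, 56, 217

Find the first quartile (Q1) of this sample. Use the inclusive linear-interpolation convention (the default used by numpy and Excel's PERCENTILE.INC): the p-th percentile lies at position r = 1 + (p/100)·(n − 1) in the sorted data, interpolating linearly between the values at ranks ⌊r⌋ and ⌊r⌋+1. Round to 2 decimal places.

Sorted: 56, 76, 100, 102, 157, 158, 168, 172, 176, 177, 217, 228, 303, 305.
n = 14.
r = 1 + (25/100)·(14 − 1) = 1 + 3.25 = 4.25.
Rank 4 is 102 and rank 5 is 157.
Interpolate: 102 + 0.25·(157 − 102) = 102 + 0.25·55 = 115.75.

115.75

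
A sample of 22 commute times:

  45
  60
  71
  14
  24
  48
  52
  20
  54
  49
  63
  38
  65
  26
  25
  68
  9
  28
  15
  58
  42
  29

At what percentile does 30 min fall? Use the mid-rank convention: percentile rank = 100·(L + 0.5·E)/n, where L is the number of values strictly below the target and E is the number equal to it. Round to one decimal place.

40.9

Sorted: 9, 14, 15, 20, 24, 25, 26, 28, 29, 38, 42, 45, 48, 49, 52, 54, 58, 60, 63, 65, 68, 71.
Count below 30: L = 9; count equal: E = 0; n = 22.
Percentile rank = 100·(9 + 0.5·0)/22 = 100·9/22 = 40.91.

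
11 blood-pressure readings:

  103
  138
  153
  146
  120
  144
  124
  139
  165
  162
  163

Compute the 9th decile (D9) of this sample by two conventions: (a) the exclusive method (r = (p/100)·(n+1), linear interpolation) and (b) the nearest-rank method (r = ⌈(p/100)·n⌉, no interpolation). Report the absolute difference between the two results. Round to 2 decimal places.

1.60

Sorted: 103, 120, 124, 138, 139, 144, 146, 153, 162, 163, 165.
n = 11.
(a) r = 10.8; between ranks 10 (163) and 11 (165): 164.6.
(b) the nearest-rank method: rank 10 → 163.
|164.6 − 163| = 1.6.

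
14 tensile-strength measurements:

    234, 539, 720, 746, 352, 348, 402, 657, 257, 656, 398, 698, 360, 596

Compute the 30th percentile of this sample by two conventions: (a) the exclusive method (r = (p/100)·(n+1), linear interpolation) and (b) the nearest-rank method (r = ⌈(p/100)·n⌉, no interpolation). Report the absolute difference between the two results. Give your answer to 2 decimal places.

Sorted: 234, 257, 348, 352, 360, 398, 402, 539, 596, 656, 657, 698, 720, 746.
n = 14.
(a) r = 4.5; between ranks 4 (352) and 5 (360): 356.
(b) the nearest-rank method: rank 5 → 360.
|356 − 360| = 4.

4.00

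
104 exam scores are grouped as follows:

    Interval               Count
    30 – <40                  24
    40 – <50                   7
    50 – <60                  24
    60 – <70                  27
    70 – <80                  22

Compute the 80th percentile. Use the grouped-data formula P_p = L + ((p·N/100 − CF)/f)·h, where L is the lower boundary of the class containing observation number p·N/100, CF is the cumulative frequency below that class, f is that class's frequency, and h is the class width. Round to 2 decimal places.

70.55

N = 104; target position k = 80/100 · 104 = 83.2.
Cumulative frequencies: 24, 31, 55, 82, 104.
Observation 83.2 falls in the class 70 – <80.
L = 70, CF = 82, f = 22, h = 10.
P80 = 70 + ((83.2 − 82)/22)·10 = 70 + 0.545455 = 70.5455.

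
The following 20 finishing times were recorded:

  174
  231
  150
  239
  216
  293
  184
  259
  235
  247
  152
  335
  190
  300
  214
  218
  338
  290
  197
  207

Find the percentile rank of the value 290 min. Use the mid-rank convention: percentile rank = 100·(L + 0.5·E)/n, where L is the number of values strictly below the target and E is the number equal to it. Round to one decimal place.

77.5

Sorted: 150, 152, 174, 184, 190, 197, 207, 214, 216, 218, 231, 235, 239, 247, 259, 290, 293, 300, 335, 338.
Count below 290: L = 15; count equal: E = 1; n = 20.
Percentile rank = 100·(15 + 0.5·1)/20 = 100·15.5/20 = 77.5.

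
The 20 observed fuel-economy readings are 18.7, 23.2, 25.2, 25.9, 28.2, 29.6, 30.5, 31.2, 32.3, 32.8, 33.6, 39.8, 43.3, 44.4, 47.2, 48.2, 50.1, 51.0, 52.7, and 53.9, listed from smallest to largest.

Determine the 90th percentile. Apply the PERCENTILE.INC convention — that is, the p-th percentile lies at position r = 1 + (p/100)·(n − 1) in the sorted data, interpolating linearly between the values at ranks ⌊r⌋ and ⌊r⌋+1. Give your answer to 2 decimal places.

n = 20.
r = 1 + (90/100)·(20 − 1) = 1 + 17.1 = 18.1.
Rank 18 is 51.0 and rank 19 is 52.7.
Interpolate: 51.0 + 0.1·(52.7 − 51.0) = 51.0 + 0.1·1.7 = 51.17.

51.17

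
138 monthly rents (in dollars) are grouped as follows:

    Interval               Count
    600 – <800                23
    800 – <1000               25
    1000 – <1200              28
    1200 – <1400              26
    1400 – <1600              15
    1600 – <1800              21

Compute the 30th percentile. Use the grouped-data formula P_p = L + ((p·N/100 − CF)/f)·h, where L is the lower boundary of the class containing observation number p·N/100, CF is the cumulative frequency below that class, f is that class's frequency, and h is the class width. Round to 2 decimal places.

N = 138; target position k = 30/100 · 138 = 41.4.
Cumulative frequencies: 23, 48, 76, 102, 117, 138.
Observation 41.4 falls in the class 800 – <1000.
L = 800, CF = 23, f = 25, h = 200.
P30 = 800 + ((41.4 − 23)/25)·200 = 800 + 147.2 = 947.2.

947.20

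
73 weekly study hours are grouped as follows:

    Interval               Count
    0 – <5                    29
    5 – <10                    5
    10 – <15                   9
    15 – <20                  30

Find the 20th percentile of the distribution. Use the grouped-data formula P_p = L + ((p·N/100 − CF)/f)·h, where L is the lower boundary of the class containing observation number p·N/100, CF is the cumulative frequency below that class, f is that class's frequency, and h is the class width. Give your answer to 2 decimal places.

2.52

N = 73; target position k = 20/100 · 73 = 14.6.
Cumulative frequencies: 29, 34, 43, 73.
Observation 14.6 falls in the class 0 – <5.
L = 0, CF = 0, f = 29, h = 5.
P20 = 0 + ((14.6 − 0)/29)·5 = 0 + 2.51724 = 2.51724.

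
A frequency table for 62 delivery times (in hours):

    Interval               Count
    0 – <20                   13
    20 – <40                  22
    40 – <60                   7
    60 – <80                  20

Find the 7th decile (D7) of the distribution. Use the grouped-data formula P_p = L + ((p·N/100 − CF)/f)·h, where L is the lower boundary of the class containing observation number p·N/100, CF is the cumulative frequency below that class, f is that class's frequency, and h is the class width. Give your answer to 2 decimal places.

N = 62; target position k = 70/100 · 62 = 43.4.
Cumulative frequencies: 13, 35, 42, 62.
Observation 43.4 falls in the class 60 – <80.
L = 60, CF = 42, f = 20, h = 20.
P70 = 60 + ((43.4 − 42)/20)·20 = 60 + 1.4 = 61.4.

61.40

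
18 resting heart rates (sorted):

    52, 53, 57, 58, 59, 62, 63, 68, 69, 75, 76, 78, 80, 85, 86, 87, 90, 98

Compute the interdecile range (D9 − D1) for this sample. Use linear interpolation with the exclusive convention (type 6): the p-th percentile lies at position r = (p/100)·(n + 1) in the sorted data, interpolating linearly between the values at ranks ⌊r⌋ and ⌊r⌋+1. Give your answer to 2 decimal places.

n = 18.
P10: r = 1.9; ranks 1–2 are 52, 53; interpolating gives 52.9.
P90: r = 17.1; ranks 17–18 are 90, 98; interpolating gives 90.8.
Difference: 90.8 − 52.9 = 37.9.

37.90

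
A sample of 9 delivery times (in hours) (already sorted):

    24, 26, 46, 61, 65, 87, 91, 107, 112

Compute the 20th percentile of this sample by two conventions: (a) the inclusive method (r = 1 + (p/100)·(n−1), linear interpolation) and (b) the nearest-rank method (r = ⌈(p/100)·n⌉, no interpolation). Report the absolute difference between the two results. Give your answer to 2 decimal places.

n = 9.
(a) r = 2.6; between ranks 2 (26) and 3 (46): 38.
(b) the nearest-rank method: rank 2 → 26.
|38 − 26| = 12.

12.00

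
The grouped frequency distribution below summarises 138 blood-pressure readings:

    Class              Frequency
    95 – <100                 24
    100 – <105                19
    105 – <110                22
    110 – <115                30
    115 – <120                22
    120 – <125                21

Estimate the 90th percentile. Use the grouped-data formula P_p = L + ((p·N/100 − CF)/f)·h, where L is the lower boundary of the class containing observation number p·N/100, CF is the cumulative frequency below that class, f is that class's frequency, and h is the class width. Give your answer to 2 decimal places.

121.71

N = 138; target position k = 90/100 · 138 = 124.2.
Cumulative frequencies: 24, 43, 65, 95, 117, 138.
Observation 124.2 falls in the class 120 – <125.
L = 120, CF = 117, f = 21, h = 5.
P90 = 120 + ((124.2 − 117)/21)·5 = 120 + 1.71429 = 121.714.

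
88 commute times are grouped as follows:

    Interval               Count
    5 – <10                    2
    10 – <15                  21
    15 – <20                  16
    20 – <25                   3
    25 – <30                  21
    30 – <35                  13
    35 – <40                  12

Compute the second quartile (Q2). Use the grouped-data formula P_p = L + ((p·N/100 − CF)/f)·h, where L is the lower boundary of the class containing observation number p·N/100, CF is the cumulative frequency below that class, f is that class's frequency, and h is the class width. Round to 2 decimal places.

25.48

N = 88; target position k = 50/100 · 88 = 44.
Cumulative frequencies: 2, 23, 39, 42, 63, 76, 88.
Observation 44 falls in the class 25 – <30.
L = 25, CF = 42, f = 21, h = 5.
P50 = 25 + ((44 − 42)/21)·5 = 25 + 0.47619 = 25.4762.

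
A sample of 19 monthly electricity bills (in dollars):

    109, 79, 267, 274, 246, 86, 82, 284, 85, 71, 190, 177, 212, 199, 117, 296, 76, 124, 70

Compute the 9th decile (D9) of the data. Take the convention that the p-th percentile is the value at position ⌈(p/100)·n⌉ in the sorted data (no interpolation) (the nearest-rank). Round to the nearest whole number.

284

Sorted: 70, 71, 76, 79, 82, 85, 86, 109, 117, 124, 177, 190, 199, 212, 246, 267, 274, 284, 296.
n = 19.
Position = ⌈90/100 · 19⌉ = ⌈17.1⌉ = 18.
The value at rank 18 is 284.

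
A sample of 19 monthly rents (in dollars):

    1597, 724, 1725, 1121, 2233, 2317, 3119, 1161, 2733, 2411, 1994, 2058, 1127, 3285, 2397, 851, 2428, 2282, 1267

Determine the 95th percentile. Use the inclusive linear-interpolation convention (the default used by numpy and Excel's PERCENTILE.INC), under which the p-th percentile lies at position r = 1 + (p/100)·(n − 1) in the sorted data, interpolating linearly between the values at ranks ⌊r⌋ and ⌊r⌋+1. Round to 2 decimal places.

3135.60

Sorted: 724, 851, 1121, 1127, 1161, 1267, 1597, 1725, 1994, 2058, 2233, 2282, 2317, 2397, 2411, 2428, 2733, 3119, 3285.
n = 19.
r = 1 + (95/100)·(19 − 1) = 1 + 17.1 = 18.1.
Rank 18 is 3119 and rank 19 is 3285.
Interpolate: 3119 + 0.1·(3285 − 3119) = 3119 + 0.1·166 = 3135.6.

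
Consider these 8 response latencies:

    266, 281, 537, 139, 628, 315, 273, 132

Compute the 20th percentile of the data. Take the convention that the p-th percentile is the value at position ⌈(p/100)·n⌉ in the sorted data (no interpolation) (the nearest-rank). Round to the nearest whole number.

Sorted: 132, 139, 266, 273, 281, 315, 537, 628.
n = 8.
Position = ⌈20/100 · 8⌉ = ⌈1.6⌉ = 2.
The value at rank 2 is 139.

139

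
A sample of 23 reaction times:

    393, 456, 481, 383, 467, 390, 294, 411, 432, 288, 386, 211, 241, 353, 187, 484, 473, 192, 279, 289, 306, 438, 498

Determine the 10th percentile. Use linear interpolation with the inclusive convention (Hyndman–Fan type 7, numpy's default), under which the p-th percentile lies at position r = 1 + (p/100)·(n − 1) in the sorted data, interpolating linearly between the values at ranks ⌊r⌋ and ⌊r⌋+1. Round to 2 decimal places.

217.00

Sorted: 187, 192, 211, 241, 279, 288, 289, 294, 306, 353, 383, 386, 390, 393, 411, 432, 438, 456, 467, 473, 481, 484, 498.
n = 23.
r = 1 + (10/100)·(23 − 1) = 1 + 2.2 = 3.2.
Rank 3 is 211 and rank 4 is 241.
Interpolate: 211 + 0.2·(241 − 211) = 211 + 0.2·30 = 217.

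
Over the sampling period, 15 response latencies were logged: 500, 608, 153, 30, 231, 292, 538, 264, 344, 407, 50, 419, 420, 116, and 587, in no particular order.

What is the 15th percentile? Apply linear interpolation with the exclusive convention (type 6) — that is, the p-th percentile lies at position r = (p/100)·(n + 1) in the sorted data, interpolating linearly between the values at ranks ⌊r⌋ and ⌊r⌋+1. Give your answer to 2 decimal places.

Sorted: 30, 50, 116, 153, 231, 264, 292, 344, 407, 419, 420, 500, 538, 587, 608.
n = 15.
r = (15/100)·(15 + 1) = 2.4.
Rank 2 is 50 and rank 3 is 116.
Interpolate: 50 + 0.4·(116 − 50) = 50 + 0.4·66 = 76.4.

76.40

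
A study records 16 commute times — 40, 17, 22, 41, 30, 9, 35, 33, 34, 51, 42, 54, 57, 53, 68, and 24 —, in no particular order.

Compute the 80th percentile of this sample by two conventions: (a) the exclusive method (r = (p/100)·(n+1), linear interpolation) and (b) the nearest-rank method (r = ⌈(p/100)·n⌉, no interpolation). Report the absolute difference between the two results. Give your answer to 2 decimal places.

Sorted: 9, 17, 22, 24, 30, 33, 34, 35, 40, 41, 42, 51, 53, 54, 57, 68.
n = 16.
(a) r = 13.6; between ranks 13 (53) and 14 (54): 53.6.
(b) the nearest-rank method: rank 13 → 53.
|53.6 − 53| = 0.6.

0.60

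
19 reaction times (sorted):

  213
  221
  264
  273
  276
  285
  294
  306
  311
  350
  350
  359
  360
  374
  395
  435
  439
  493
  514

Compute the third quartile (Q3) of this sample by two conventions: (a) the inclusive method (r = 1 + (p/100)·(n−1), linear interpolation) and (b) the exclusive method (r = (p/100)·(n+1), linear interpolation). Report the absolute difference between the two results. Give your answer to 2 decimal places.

10.50

n = 19.
(a) r = 14.5; between ranks 14 (374) and 15 (395): 384.5.
(b) r = 15 → value at rank 15 = 395.
|384.5 − 395| = 10.5.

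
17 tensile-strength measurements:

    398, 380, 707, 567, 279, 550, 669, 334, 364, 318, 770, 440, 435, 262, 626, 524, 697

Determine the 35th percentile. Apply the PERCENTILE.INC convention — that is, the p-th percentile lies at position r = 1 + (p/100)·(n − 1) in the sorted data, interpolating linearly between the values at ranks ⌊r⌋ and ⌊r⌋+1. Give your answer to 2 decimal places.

Sorted: 262, 279, 318, 334, 364, 380, 398, 435, 440, 524, 550, 567, 626, 669, 697, 707, 770.
n = 17.
r = 1 + (35/100)·(17 − 1) = 1 + 5.6 = 6.6.
Rank 6 is 380 and rank 7 is 398.
Interpolate: 380 + 0.6·(398 − 380) = 380 + 0.6·18 = 390.8.

390.80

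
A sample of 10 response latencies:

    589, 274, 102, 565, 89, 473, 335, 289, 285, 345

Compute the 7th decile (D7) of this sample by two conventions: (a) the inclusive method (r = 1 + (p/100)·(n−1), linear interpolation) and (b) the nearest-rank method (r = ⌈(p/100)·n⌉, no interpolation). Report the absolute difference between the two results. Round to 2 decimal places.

38.40

Sorted: 89, 102, 274, 285, 289, 335, 345, 473, 565, 589.
n = 10.
(a) r = 7.3; between ranks 7 (345) and 8 (473): 383.4.
(b) the nearest-rank method: rank 7 → 345.
|383.4 − 345| = 38.4.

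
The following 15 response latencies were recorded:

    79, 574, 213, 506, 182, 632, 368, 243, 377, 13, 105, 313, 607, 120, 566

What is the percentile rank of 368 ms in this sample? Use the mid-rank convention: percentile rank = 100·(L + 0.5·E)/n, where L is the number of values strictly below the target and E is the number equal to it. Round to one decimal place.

56.7

Sorted: 13, 79, 105, 120, 182, 213, 243, 313, 368, 377, 506, 566, 574, 607, 632.
Count below 368: L = 8; count equal: E = 1; n = 15.
Percentile rank = 100·(8 + 0.5·1)/15 = 100·8.5/15 = 56.67.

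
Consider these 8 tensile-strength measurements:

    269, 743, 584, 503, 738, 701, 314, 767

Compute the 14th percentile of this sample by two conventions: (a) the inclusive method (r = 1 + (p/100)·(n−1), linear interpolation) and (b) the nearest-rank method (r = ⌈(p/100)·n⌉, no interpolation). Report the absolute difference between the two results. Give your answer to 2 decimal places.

Sorted: 269, 314, 503, 584, 701, 738, 743, 767.
n = 8.
(a) r = 1.98; between ranks 1 (269) and 2 (314): 313.1.
(b) the nearest-rank method: rank 2 → 314.
|313.1 − 314| = 0.9.

0.90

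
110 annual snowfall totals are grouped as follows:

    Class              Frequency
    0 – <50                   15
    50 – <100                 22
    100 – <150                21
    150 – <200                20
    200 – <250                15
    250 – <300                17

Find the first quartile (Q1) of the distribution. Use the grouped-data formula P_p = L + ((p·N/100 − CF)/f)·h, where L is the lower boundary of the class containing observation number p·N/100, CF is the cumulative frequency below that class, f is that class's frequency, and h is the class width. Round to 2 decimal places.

78.41

N = 110; target position k = 25/100 · 110 = 27.5.
Cumulative frequencies: 15, 37, 58, 78, 93, 110.
Observation 27.5 falls in the class 50 – <100.
L = 50, CF = 15, f = 22, h = 50.
P25 = 50 + ((27.5 − 15)/22)·50 = 50 + 28.4091 = 78.4091.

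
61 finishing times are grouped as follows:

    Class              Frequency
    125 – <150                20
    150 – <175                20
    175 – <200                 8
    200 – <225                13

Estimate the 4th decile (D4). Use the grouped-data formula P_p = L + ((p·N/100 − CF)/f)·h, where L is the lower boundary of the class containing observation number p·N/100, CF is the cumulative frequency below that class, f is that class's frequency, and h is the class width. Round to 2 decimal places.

N = 61; target position k = 40/100 · 61 = 24.4.
Cumulative frequencies: 20, 40, 48, 61.
Observation 24.4 falls in the class 150 – <175.
L = 150, CF = 20, f = 20, h = 25.
P40 = 150 + ((24.4 − 20)/20)·25 = 150 + 5.5 = 155.5.

155.50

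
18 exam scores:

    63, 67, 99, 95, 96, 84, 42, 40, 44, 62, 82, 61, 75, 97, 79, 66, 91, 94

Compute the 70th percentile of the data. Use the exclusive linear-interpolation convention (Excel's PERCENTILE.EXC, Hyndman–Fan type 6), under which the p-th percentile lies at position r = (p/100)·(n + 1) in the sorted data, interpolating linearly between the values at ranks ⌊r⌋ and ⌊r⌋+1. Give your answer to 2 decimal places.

91.90

Sorted: 40, 42, 44, 61, 62, 63, 66, 67, 75, 79, 82, 84, 91, 94, 95, 96, 97, 99.
n = 18.
r = (70/100)·(18 + 1) = 13.3.
Rank 13 is 91 and rank 14 is 94.
Interpolate: 91 + 0.3·(94 − 91) = 91 + 0.3·3 = 91.9.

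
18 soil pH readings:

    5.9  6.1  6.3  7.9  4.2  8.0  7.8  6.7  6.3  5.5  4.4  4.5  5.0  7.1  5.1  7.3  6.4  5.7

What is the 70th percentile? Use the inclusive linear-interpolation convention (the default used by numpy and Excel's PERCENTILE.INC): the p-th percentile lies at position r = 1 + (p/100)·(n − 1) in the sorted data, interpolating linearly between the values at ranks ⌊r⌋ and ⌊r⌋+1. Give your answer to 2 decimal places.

Sorted: 4.2, 4.4, 4.5, 5.0, 5.1, 5.5, 5.7, 5.9, 6.1, 6.3, 6.3, 6.4, 6.7, 7.1, 7.3, 7.8, 7.9, 8.0.
n = 18.
r = 1 + (70/100)·(18 − 1) = 1 + 11.9 = 12.9.
Rank 12 is 6.4 and rank 13 is 6.7.
Interpolate: 6.4 + 0.9·(6.7 − 6.4) = 6.4 + 0.9·0.3 = 6.67.

6.67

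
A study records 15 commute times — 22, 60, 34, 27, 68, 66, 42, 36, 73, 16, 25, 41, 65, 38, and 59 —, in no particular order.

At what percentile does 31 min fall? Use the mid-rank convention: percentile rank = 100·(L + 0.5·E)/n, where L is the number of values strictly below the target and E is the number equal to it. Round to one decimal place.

26.7

Sorted: 16, 22, 25, 27, 34, 36, 38, 41, 42, 59, 60, 65, 66, 68, 73.
Count below 31: L = 4; count equal: E = 0; n = 15.
Percentile rank = 100·(4 + 0.5·0)/15 = 100·4/15 = 26.67.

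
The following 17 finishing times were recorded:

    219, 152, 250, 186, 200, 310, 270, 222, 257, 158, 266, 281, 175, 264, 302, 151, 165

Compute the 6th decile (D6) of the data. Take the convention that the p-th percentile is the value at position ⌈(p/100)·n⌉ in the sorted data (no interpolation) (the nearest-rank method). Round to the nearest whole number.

Sorted: 151, 152, 158, 165, 175, 186, 200, 219, 222, 250, 257, 264, 266, 270, 281, 302, 310.
n = 17.
Position = ⌈60/100 · 17⌉ = ⌈10.2⌉ = 11.
The value at rank 11 is 257.

257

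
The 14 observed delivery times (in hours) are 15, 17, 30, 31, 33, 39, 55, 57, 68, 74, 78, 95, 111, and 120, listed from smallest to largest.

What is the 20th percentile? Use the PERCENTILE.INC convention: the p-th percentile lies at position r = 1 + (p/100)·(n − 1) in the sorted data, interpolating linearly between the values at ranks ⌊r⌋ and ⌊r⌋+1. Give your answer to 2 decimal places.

n = 14.
r = 1 + (20/100)·(14 − 1) = 1 + 2.6 = 3.6.
Rank 3 is 30 and rank 4 is 31.
Interpolate: 30 + 0.6·(31 − 30) = 30 + 0.6·1 = 30.6.

30.60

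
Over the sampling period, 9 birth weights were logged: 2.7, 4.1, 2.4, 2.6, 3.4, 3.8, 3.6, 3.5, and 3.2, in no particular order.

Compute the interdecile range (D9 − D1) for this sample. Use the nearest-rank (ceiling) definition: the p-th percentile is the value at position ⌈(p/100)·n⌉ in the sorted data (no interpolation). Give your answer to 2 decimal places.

1.70

Sorted: 2.4, 2.6, 2.7, 3.2, 3.4, 3.5, 3.6, 3.8, 4.1.
n = 9.
P10: rank ⌈10/100·9⌉ = 1 → 2.4.
P90: rank ⌈90/100·9⌉ = 9 → 4.1.
Difference: 4.1 − 2.4 = 1.7.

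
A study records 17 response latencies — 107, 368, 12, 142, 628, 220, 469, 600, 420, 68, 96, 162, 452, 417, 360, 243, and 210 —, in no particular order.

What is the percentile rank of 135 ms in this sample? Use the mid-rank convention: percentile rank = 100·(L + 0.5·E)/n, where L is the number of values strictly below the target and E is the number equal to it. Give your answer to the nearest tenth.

Sorted: 12, 68, 96, 107, 142, 162, 210, 220, 243, 360, 368, 417, 420, 452, 469, 600, 628.
Count below 135: L = 4; count equal: E = 0; n = 17.
Percentile rank = 100·(4 + 0.5·0)/17 = 100·4/17 = 23.53.

23.5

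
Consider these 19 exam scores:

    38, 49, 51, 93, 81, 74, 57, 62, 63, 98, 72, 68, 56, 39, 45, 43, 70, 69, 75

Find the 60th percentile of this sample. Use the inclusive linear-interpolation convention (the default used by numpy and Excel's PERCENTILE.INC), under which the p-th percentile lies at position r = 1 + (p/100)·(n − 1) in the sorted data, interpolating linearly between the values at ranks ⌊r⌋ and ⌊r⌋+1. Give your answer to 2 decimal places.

68.80

Sorted: 38, 39, 43, 45, 49, 51, 56, 57, 62, 63, 68, 69, 70, 72, 74, 75, 81, 93, 98.
n = 19.
r = 1 + (60/100)·(19 − 1) = 1 + 10.8 = 11.8.
Rank 11 is 68 and rank 12 is 69.
Interpolate: 68 + 0.8·(69 − 68) = 68 + 0.8·1 = 68.8.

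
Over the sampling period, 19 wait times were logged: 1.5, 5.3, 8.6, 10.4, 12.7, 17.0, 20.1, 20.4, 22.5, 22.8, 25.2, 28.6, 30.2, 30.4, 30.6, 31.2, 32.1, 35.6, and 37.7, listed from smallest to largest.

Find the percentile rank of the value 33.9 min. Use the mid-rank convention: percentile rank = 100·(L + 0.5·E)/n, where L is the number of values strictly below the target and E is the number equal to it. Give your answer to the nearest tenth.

89.5

Count below 33.9: L = 17; count equal: E = 0; n = 19.
Percentile rank = 100·(17 + 0.5·0)/19 = 100·17/19 = 89.47.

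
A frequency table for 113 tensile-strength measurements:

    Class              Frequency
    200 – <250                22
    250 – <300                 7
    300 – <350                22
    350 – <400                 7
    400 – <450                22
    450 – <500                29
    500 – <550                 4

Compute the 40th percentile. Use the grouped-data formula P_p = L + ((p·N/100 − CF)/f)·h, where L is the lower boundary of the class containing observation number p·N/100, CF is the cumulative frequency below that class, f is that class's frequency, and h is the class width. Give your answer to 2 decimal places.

N = 113; target position k = 40/100 · 113 = 45.2.
Cumulative frequencies: 22, 29, 51, 58, 80, 109, 113.
Observation 45.2 falls in the class 300 – <350.
L = 300, CF = 29, f = 22, h = 50.
P40 = 300 + ((45.2 − 29)/22)·50 = 300 + 36.8182 = 336.818.

336.82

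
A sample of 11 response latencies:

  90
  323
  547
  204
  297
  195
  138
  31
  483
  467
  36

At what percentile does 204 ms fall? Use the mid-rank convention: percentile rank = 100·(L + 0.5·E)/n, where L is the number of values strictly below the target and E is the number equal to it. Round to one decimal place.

50.0

Sorted: 31, 36, 90, 138, 195, 204, 297, 323, 467, 483, 547.
Count below 204: L = 5; count equal: E = 1; n = 11.
Percentile rank = 100·(5 + 0.5·1)/11 = 100·5.5/11 = 50.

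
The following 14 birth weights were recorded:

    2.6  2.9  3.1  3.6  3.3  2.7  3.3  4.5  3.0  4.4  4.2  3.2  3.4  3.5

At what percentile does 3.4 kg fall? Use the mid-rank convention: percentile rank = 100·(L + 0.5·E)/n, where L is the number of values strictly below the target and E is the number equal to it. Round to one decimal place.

60.7

Sorted: 2.6, 2.7, 2.9, 3.0, 3.1, 3.2, 3.3, 3.3, 3.4, 3.5, 3.6, 4.2, 4.4, 4.5.
Count below 3.4: L = 8; count equal: E = 1; n = 14.
Percentile rank = 100·(8 + 0.5·1)/14 = 100·8.5/14 = 60.71.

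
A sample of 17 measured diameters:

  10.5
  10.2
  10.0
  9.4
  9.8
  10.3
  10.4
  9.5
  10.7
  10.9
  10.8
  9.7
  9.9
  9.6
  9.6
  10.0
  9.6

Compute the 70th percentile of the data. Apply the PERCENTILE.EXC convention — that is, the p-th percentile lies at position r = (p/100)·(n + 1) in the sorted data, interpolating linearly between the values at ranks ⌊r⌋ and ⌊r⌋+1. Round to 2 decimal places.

Sorted: 9.4, 9.5, 9.6, 9.6, 9.6, 9.7, 9.8, 9.9, 10.0, 10.0, 10.2, 10.3, 10.4, 10.5, 10.7, 10.8, 10.9.
n = 17.
r = (70/100)·(17 + 1) = 12.6.
Rank 12 is 10.3 and rank 13 is 10.4.
Interpolate: 10.3 + 0.6·(10.4 − 10.3) = 10.3 + 0.6·0.1 = 10.36.

10.36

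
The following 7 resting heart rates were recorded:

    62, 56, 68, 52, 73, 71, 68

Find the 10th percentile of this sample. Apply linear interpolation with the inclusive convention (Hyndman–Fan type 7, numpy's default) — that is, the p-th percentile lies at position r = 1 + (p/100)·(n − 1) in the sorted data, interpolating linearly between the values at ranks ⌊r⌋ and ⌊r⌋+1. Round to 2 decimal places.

Sorted: 52, 56, 62, 68, 68, 71, 73.
n = 7.
r = 1 + (10/100)·(7 − 1) = 1 + 0.6 = 1.6.
Rank 1 is 52 and rank 2 is 56.
Interpolate: 52 + 0.6·(56 − 52) = 52 + 0.6·4 = 54.4.

54.40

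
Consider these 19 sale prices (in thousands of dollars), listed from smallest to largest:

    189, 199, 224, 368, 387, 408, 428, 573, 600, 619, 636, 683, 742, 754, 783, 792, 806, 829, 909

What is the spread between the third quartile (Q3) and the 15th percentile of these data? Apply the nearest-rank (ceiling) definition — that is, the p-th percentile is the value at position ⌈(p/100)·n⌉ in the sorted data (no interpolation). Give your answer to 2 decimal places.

559.00

n = 19.
P15: rank ⌈15/100·19⌉ = 3 → 224.
P75: rank ⌈75/100·19⌉ = 15 → 783.
Difference: 783 − 224 = 559.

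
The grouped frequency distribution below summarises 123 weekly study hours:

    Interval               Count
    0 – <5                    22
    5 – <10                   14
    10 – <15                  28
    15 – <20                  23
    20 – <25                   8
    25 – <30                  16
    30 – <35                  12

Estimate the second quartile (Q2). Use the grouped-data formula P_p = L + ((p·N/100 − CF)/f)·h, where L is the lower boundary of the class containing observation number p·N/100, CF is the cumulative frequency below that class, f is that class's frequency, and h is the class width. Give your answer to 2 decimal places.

14.55

N = 123; target position k = 50/100 · 123 = 61.5.
Cumulative frequencies: 22, 36, 64, 87, 95, 111, 123.
Observation 61.5 falls in the class 10 – <15.
L = 10, CF = 36, f = 28, h = 5.
P50 = 10 + ((61.5 − 36)/28)·5 = 10 + 4.55357 = 14.5536.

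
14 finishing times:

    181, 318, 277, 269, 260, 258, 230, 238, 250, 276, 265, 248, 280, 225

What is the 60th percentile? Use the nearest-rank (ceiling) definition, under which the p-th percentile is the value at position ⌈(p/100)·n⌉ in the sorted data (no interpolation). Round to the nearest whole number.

265

Sorted: 181, 225, 230, 238, 248, 250, 258, 260, 265, 269, 276, 277, 280, 318.
n = 14.
Position = ⌈60/100 · 14⌉ = ⌈8.4⌉ = 9.
The value at rank 9 is 265.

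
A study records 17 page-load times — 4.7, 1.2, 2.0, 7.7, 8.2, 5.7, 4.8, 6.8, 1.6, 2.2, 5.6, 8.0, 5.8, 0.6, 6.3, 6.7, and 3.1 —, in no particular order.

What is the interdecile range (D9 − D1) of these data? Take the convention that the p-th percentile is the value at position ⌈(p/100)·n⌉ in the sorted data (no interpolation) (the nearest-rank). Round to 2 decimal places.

Sorted: 0.6, 1.2, 1.6, 2.0, 2.2, 3.1, 4.7, 4.8, 5.6, 5.7, 5.8, 6.3, 6.7, 6.8, 7.7, 8.0, 8.2.
n = 17.
P10: rank ⌈10/100·17⌉ = 2 → 1.2.
P90: rank ⌈90/100·17⌉ = 16 → 8.
Difference: 8 − 1.2 = 6.8.

6.80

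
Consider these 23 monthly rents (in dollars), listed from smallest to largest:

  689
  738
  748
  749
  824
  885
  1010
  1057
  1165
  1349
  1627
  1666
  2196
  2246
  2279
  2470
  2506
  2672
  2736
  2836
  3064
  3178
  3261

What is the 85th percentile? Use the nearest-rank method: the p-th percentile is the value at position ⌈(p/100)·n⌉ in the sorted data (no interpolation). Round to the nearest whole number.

n = 23.
Position = ⌈85/100 · 23⌉ = ⌈19.55⌉ = 20.
The value at rank 20 is 2836.

2836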